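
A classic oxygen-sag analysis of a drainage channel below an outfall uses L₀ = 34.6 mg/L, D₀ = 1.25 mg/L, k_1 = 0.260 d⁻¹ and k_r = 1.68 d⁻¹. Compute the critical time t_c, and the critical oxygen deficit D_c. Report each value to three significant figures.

At the critical point dD/dt = 0, so k_1 L₀ e^(−k_1 t) = k_r D. Substituting D(t) from the Streeter–Phelps equation and solving for t gives
t_c = ln[(k_r/k_1)(1 − D₀(k_r−k_1)/(k_1 L₀))] / (k_r−k_1).
Here k_r−k_1 = 1.420 d⁻¹ and 1 − D₀(k_r−k_1)/(k_1 L₀) = 1 − 1.25×1.420/(0.260×34.6) = 0.8027, so
t_c = ln(6.462 × 0.8027) / 1.420 = 1.646 / 1.420 = 1.159 d.
D_c = (k_1/k_r) L₀ e^(−k_1 t_c) = (0.260/1.68) × 34.6 × e^(−0.260×1.159) = 0.1548 × 34.6 × 0.7398 = 3.961 mg/L.

t_c ≈ 1.16 d; D_c ≈ 3.96 mg/L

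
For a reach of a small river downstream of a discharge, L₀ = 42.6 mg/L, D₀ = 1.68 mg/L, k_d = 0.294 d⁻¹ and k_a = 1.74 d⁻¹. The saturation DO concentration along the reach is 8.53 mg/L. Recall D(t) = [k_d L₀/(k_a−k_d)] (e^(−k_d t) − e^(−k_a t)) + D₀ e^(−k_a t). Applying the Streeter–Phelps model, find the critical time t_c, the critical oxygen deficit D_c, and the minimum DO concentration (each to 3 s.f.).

t_c = [1/(k_a−k_d)] ln[(k_a/k_d)(1 − D₀(k_a−k_d)/(k_d L₀))]
= [1/(1.74−0.294)] ln[(1.74/0.294)(1 − 1.68×1.446/(0.294×42.6))]
= (1/1.446) ln[5.918 × 0.8060] = 0.6916 × ln(4.770) = 0.6916 × 1.562 = 1.081 d.
L(t_c) = L₀ e^(−k_d t_c) = 42.6 × 0.7278 = 31.01 mg/L, and at the critical point k_a D_c = k_d L, so D_c = (0.294/1.74) × 31.01 = 5.239 mg/L.
Minimum DO = C_s − D_c = 8.53 − 5.239 = 3.291 mg/L.

t_c ≈ 1.08 d; D_c ≈ 5.24 mg/L; min DO ≈ 3.29 mg/L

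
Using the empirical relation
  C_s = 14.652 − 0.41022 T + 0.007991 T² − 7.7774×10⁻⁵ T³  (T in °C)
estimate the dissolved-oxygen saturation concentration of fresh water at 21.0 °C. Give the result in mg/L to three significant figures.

C_s ≈ 8.84 mg/L

C_s = 14.652 − 0.41022×21.0 + 0.007991×21.0² − 7.7774×10⁻⁵×21.0³ = 8.841 mg/L.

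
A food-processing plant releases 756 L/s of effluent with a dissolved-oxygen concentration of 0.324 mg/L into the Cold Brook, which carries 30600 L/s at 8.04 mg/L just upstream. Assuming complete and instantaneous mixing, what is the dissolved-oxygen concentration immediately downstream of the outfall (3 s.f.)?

7.85 mg/L

Flow-weighted mixing: C = (Q_r C_r + Q_w C_w)/(Q_r + Q_w)
= (30600×8.04 + 756×0.324)/(30600 + 756) = 246300/31360 = 7.854 mg/L.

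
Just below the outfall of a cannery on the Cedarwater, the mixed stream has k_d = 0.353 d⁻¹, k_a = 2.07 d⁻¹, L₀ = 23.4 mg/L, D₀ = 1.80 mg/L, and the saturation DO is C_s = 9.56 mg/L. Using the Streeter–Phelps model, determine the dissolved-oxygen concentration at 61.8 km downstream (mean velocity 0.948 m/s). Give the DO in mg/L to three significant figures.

Travel time t = x/v = 61.8 km / (0.948 m/s) = 61800 m / 0.948 m/s = 65190 s = 0.7545 d.
k_d L₀/(k_a−k_d) = 0.353×23.4/(2.07−0.353) = 8.260/1.717 = 4.811 mg/L.
e^(−k_d t) = e^(−0.353×0.7545) = 0.7662; e^(−k_a t) = e^(−2.07×0.7545) = 0.2097.
D = 4.811 × (0.7662 − 0.2097) + 1.80 × 0.2097 = 2.677 + 0.3775 = 3.054 mg/L.
DO = C_s − D = 9.56 − 3.054 = 6.506 mg/L.

DO ≈ 6.51 mg/L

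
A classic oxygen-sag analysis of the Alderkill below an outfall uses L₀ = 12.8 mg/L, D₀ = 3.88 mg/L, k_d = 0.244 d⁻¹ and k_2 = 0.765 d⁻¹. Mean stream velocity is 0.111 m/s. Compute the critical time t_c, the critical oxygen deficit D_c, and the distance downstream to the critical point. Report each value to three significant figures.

With k_2/k_d = 3.135 and 1 − D₀(k_2−k_d)/(k_d L₀) = 0.3528,
t_c = ln(3.135 × 0.3528) / (0.765 − 0.244) = ln(1.106) / 0.5210 = 0.1007/0.5210 = 0.1933 d.
L(t_c) = L₀ e^(−k_d t_c) = 12.8 × 0.9539 = 12.21 mg/L, and at the critical point k_2 D_c = k_d L, so D_c = (0.244/0.765) × 12.21 = 3.895 mg/L.
x_c = v t_c = 0.111 m/s × 0.1933 d × 86400 s/d = 1854 m ≈ 1.85 km.

t_c ≈ 0.193 d; D_c ≈ 3.89 mg/L; x_c ≈ 1.85 km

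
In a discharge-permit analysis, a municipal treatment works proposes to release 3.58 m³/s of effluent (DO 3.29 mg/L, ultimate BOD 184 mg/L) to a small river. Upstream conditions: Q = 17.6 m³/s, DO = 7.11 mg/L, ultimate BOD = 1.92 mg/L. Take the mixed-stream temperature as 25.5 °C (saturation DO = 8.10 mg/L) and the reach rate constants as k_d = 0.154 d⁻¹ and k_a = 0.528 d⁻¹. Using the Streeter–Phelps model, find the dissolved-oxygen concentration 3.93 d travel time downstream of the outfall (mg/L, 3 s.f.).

DO ≈ 2.23 mg/L

Mixed DO = (17.6×7.11 + 3.58×3.29)/(17.6+3.58) = 136.9/21.18 = 6.464 mg/L.
Mixed L₀ = (17.6×1.92 + 3.58×184)/(21.18) = 692.5/21.18 = 32.70 mg/L.
Initial deficit D₀ = C_s − DO₀ = 8.10 − 6.464 = 1.636 mg/L.
D(3.93) = [0.154×32.70/(0.528−0.154)](e^(−0.154×3.93) − e^(−0.528×3.93)) + 1.636 e^(−0.528×3.93)
= 13.46 × (0.5460 − 0.1256) + 1.636 × 0.1256 = 5.865 mg/L.
DO = 8.10 − 5.865 = 2.235 mg/L.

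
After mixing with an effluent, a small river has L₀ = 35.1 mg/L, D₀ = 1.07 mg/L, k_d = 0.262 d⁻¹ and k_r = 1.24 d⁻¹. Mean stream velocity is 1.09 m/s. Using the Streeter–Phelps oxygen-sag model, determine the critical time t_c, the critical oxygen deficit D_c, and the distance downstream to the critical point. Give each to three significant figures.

t_c ≈ 1.47 d; D_c ≈ 5.05 mg/L; x_c ≈ 138 km

With k_r/k_d = 4.733 and 1 − D₀(k_r−k_d)/(k_d L₀) = 0.8862,
t_c = ln(4.733 × 0.8862) / (1.24 − 0.262) = ln(4.194) / 0.9780 = 1.434/0.9780 = 1.466 d.
L(t_c) = L₀ e^(−k_d t_c) = 35.1 × 0.6811 = 23.91 mg/L, and at the critical point k_r D_c = k_d L, so D_c = (0.262/1.24) × 23.91 = 5.051 mg/L.
x_c = v t_c = 1.09 m/s × 1.466 d × 86400 s/d = 138100 m ≈ 138 km.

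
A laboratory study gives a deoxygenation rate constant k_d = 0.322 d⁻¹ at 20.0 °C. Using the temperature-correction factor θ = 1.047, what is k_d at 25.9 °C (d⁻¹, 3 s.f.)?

k_d(T₂) = k_d(T₁) · θ^(T₂−T₁) = 0.322 × 1.047^(25.9−20.0)
= 0.322 × 1.047^5.90 = 0.322 × 1.311 = 0.4222 d⁻¹.

k_d ≈ 0.422 d⁻¹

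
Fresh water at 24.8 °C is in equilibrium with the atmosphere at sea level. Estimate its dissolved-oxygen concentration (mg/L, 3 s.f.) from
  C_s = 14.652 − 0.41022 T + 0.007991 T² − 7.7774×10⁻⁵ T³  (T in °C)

C_s = 14.652 − 0.41022×24.8 + 0.007991×24.8² − 7.7774×10⁻⁵×24.8³ = 8.207 mg/L.

C_s ≈ 8.21 mg/L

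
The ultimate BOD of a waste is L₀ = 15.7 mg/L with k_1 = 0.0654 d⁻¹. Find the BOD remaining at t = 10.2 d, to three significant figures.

L_t = L₀ e^(−k_1 t) = 15.7 × e^(−0.0654×10.2) = 15.7 × 0.5132 = 8.057 mg/L.

L ≈ 8.06 mg/L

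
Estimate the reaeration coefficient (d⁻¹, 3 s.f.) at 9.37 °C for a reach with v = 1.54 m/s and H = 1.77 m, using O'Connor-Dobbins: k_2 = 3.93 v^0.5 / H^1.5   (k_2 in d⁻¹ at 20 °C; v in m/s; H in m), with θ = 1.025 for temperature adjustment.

k_2(20) = 3.93 × 1.54^0.5 / 1.77^1.5 = 3.93 × 1.241 / 2.355 = 2.071 d⁻¹.
k_2(9.37) = 2.071 × 1.025^(9.37−20) = 2.071 × 0.7691 = 1.593 d⁻¹.

k_2 ≈ 1.59 d⁻¹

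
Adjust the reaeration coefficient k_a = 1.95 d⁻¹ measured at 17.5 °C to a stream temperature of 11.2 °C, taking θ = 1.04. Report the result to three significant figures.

k_a ≈ 1.52 d⁻¹

k_a(T₂) = k_a(T₁) · θ^(T₂−T₁) = 1.95 × 1.04^(11.2−17.5)
= 1.95 × 1.04^-6.30 = 1.95 × 0.7811 = 1.523 d⁻¹.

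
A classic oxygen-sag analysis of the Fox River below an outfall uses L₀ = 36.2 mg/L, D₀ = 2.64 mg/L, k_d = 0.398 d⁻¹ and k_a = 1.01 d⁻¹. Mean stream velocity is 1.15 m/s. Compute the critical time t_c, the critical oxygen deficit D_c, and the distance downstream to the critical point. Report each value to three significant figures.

t_c ≈ 1.33 d; D_c ≈ 8.41 mg/L; x_c ≈ 132 km

t_c = [1/(k_a−k_d)] ln[(k_a/k_d)(1 − D₀(k_a−k_d)/(k_d L₀))]
= [1/(1.01−0.398)] ln[(1.01/0.398)(1 − 2.64×0.6120/(0.398×36.2))]
= (1/0.6120) ln[2.538 × 0.8879] = 1.634 × ln(2.253) = 1.634 × 0.8123 = 1.327 d.
D_c = (k_d/k_a) L₀ e^(−k_d t_c) = (0.398/1.01) × 36.2 × e^(−0.398×1.327) = 0.3941 × 36.2 × 0.5896 = 8.411 mg/L.
x_c = v t_c = 1.15 m/s × 1.327 d × 86400 s/d = 131900 m ≈ 132 km.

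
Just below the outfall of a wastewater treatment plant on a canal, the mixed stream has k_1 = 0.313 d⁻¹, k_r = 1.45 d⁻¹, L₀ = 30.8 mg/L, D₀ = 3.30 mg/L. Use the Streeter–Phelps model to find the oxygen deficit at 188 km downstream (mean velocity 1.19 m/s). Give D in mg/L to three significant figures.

D ≈ 4.42 mg/L

Travel time t = x/v = 188 km / (1.19 m/s) = 188000 m / 1.19 m/s = 158000 s = 1.829 d.
k_1 L₀/(k_r−k_1) = 0.313×30.8/(1.45−0.313) = 9.640/1.137 = 8.479 mg/L.
e^(−k_1 t) = e^(−0.313×1.829) = 0.5642; e^(−k_r t) = e^(−1.45×1.829) = 0.07056.
D = 8.479 × (0.5642 − 0.07056) + 3.30 × 0.07056 = 4.186 + 0.2328 = 4.418 mg/L.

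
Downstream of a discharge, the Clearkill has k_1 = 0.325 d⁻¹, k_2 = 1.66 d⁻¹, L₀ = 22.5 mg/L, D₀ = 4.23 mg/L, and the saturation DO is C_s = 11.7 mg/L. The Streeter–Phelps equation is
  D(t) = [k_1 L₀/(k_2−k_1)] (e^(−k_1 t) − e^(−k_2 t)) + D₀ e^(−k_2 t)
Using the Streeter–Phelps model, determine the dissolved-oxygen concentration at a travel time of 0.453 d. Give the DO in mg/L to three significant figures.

k_1 L₀/(k_2−k_1) = 0.325×22.5/(1.66−0.325) = 7.312/1.335 = 5.478 mg/L.
e^(−k_1 t) = e^(−0.325×0.4530) = 0.8631; e^(−k_2 t) = e^(−1.66×0.4530) = 0.4714.
D = 5.478 × (0.8631 − 0.4714) + 4.23 × 0.4714 = 2.145 + 1.994 = 4.140 mg/L.
DO = C_s − D = 11.7 − 4.140 = 7.560 mg/L.

DO ≈ 7.56 mg/L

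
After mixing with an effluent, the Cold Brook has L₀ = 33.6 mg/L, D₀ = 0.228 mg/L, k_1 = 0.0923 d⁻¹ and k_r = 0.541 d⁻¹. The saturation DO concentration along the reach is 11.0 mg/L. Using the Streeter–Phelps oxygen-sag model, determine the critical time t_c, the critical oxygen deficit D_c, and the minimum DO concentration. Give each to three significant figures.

t_c = [1/(k_r−k_1)] ln[(k_r/k_1)(1 − D₀(k_r−k_1)/(k_1 L₀))]
= [1/(0.541−0.0923)] ln[(0.541/0.0923)(1 − 0.228×0.4487/(0.0923×33.6))]
= (1/0.4487) ln[5.861 × 0.9670] = 2.229 × ln(5.668) = 2.229 × 1.735 = 3.866 d.
L(t_c) = L₀ e^(−k_1 t_c) = 33.6 × 0.6999 = 23.52 mg/L, and at the critical point k_r D_c = k_1 L, so D_c = (0.0923/0.541) × 23.52 = 4.012 mg/L.
Minimum DO = C_s − D_c = 11.0 − 4.012 = 6.988 mg/L.

t_c ≈ 3.87 d; D_c ≈ 4.01 mg/L; min DO ≈ 6.99 mg/L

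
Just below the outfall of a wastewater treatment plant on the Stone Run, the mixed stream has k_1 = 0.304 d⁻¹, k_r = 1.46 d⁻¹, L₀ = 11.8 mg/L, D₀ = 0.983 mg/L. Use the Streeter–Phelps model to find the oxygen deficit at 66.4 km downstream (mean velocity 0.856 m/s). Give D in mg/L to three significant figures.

Travel time t = x/v = 66.4 km / (0.856 m/s) = 66400 m / 0.856 m/s = 77570 s = 0.8978 d.
k_1 L₀/(k_r−k_1) = 0.304×11.8/(1.46−0.304) = 3.587/1.156 = 3.103 mg/L.
e^(−k_1 t) = e^(−0.304×0.8978) = 0.7611; e^(−k_r t) = e^(−1.46×0.8978) = 0.2696.
D = 3.103 × (0.7611 − 0.2696) + 0.983 × 0.2696 = 1.525 + 0.2650 = 1.790 mg/L.

D ≈ 1.79 mg/L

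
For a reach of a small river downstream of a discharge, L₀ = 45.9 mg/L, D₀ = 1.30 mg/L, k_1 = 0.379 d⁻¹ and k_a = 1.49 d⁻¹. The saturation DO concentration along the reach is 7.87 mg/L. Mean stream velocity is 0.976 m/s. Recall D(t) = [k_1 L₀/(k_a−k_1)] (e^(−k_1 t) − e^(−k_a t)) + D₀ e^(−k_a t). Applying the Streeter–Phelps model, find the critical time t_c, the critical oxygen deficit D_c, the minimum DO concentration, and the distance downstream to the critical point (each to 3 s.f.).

t_c ≈ 1.15 d; D_c ≈ 7.54 mg/L; min DO ≈ 0.331 mg/L; x_c ≈ 97.3 km

t_c = [1/(k_a−k_1)] ln[(k_a/k_1)(1 − D₀(k_a−k_1)/(k_1 L₀))]
= [1/(1.49−0.379)] ln[(1.49/0.379)(1 − 1.30×1.111/(0.379×45.9))]
= (1/1.111) ln[3.931 × 0.9170] = 0.9001 × ln(3.605) = 0.9001 × 1.282 = 1.154 d.
D_c = (k_1/k_a) L₀ e^(−k_1 t_c) = (0.379/1.49) × 45.9 × e^(−0.379×1.154) = 0.2544 × 45.9 × 0.6457 = 7.539 mg/L.
Minimum DO = C_s − D_c = 7.87 − 7.539 = 0.3315 mg/L.
x_c = v t_c = 0.976 m/s × 1.154 d × 86400 s/d = 97330 m ≈ 97.3 km.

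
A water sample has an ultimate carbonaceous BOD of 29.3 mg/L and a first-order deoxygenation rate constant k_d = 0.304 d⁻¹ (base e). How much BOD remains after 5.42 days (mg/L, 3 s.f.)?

L_t = L₀ e^(−k_d t) = 29.3 × e^(−0.304×5.42) = 29.3 × 0.1925 = 5.640 mg/L.

L ≈ 5.64 mg/L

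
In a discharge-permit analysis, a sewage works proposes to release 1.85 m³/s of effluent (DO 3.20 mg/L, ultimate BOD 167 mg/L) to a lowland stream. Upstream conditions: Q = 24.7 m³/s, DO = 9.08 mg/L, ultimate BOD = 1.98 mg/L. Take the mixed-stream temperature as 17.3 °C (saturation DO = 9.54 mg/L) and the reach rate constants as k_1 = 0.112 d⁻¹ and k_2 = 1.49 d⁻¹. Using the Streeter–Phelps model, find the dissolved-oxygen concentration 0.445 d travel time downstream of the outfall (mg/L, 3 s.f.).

DO ≈ 8.61 mg/L

Mixed DO = (24.7×9.08 + 1.85×3.20)/(24.7+1.85) = 230.2/26.55 = 8.670 mg/L.
Mixed L₀ = (24.7×1.98 + 1.85×167)/(26.55) = 357.9/26.55 = 13.48 mg/L.
Initial deficit D₀ = C_s − DO₀ = 9.54 − 8.670 = 0.8697 mg/L.
D(0.445) = [0.112×13.48/(1.49−0.112)](e^(−0.112×0.445) − e^(−1.49×0.445)) + 0.8697 e^(−1.49×0.445)
= 1.096 × (0.9514 − 0.5153) + 0.8697 × 0.5153 = 0.9259 mg/L.
DO = 9.54 − 0.9259 = 8.614 mg/L.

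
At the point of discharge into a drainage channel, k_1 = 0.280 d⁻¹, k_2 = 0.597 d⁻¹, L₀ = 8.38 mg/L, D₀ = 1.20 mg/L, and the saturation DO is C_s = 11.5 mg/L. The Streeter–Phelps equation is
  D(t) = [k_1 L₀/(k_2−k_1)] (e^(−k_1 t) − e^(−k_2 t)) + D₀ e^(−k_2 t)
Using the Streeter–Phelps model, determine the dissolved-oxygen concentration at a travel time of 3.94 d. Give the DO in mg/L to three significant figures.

k_1 L₀/(k_2−k_1) = 0.280×8.38/(0.597−0.280) = 2.346/0.3170 = 7.402 mg/L.
e^(−k_1 t) = e^(−0.280×3.940) = 0.3318; e^(−k_2 t) = e^(−0.597×3.940) = 0.09516.
D = 7.402 × (0.3318 − 0.09516) + 1.20 × 0.09516 = 1.752 + 0.1142 = 1.866 mg/L.
DO = C_s − D = 11.5 − 1.866 = 9.634 mg/L.

DO ≈ 9.63 mg/L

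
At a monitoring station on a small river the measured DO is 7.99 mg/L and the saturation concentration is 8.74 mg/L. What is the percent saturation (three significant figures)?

91.4 % saturation

% saturation = C/C_s × 100 = 7.99/8.74 × 100 = 91.4 %.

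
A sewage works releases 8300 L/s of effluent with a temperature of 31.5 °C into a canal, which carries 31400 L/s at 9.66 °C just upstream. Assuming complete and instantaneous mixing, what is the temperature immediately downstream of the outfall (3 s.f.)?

14.2 °C

Flow-weighted mixing: C = (Q_r C_r + Q_w C_w)/(Q_r + Q_w)
= (31400×9.66 + 8300×31.5)/(31400 + 8300) = 564800/39700 = 14.23 °C.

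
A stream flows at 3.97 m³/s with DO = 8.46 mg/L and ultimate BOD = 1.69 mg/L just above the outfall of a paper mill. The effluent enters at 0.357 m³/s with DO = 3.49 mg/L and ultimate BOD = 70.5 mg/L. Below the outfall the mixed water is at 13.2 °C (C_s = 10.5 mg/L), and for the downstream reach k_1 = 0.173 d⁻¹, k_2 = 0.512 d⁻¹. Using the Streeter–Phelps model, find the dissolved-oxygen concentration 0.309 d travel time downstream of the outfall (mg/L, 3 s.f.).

Mixed DO = (3.97×8.46 + 0.357×3.49)/(3.97+0.357) = 34.83/4.327 = 8.050 mg/L.
Mixed L₀ = (3.97×1.69 + 0.357×70.5)/(4.327) = 31.88/4.327 = 7.367 mg/L.
Initial deficit D₀ = C_s − DO₀ = 10.5 − 8.050 = 2.450 mg/L.
D(0.309) = [0.173×7.367/(0.512−0.173)](e^(−0.173×0.309) − e^(−0.512×0.309)) + 2.450 e^(−0.512×0.309)
= 3.760 × (0.9479 − 0.8537) + 2.450 × 0.8537 = 2.446 mg/L.
DO = 10.5 − 2.446 = 8.054 mg/L.

DO ≈ 8.05 mg/L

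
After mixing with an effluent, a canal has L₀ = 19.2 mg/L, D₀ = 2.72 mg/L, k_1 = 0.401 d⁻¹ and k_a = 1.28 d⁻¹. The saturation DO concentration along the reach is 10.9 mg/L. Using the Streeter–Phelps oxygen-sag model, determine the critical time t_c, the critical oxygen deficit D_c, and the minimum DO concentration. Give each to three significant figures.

At the critical point dD/dt = 0, so k_1 L₀ e^(−k_1 t) = k_a D. Substituting D(t) from the Streeter–Phelps equation and solving for t gives
t_c = ln[(k_a/k_1)(1 − D₀(k_a−k_1)/(k_1 L₀))] / (k_a−k_1).
Here k_a−k_1 = 0.8790 d⁻¹ and 1 − D₀(k_a−k_1)/(k_1 L₀) = 1 − 2.72×0.8790/(0.401×19.2) = 0.6895, so
t_c = ln(3.192 × 0.6895) / 0.8790 = 0.7888 / 0.8790 = 0.8974 d.
L(t_c) = L₀ e^(−k_1 t_c) = 19.2 × 0.6978 = 13.40 mg/L, and at the critical point k_a D_c = k_1 L, so D_c = (0.401/1.28) × 13.40 = 4.197 mg/L.
Minimum DO = C_s − D_c = 10.9 − 4.197 = 6.703 mg/L.

t_c ≈ 0.897 d; D_c ≈ 4.20 mg/L; min DO ≈ 6.70 mg/L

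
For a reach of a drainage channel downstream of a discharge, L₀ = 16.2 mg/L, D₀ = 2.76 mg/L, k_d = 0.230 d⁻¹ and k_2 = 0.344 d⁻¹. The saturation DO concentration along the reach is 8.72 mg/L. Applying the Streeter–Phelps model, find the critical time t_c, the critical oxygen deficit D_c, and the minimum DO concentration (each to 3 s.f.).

t_c ≈ 2.76 d; D_c ≈ 5.74 mg/L; min DO ≈ 2.98 mg/L

t_c = [1/(k_2−k_d)] ln[(k_2/k_d)(1 − D₀(k_2−k_d)/(k_d L₀))]
= [1/(0.344−0.230)] ln[(0.344/0.230)(1 − 2.76×0.1140/(0.230×16.2))]
= (1/0.1140) ln[1.496 × 0.9156] = 8.772 × ln(1.369) = 8.772 × 0.3143 = 2.757 d.
L(t_c) = L₀ e^(−k_d t_c) = 16.2 × 0.5304 = 8.592 mg/L, and at the critical point k_2 D_c = k_d L, so D_c = (0.230/0.344) × 8.592 = 5.745 mg/L.
Minimum DO = C_s − D_c = 8.72 − 5.745 = 2.975 mg/L.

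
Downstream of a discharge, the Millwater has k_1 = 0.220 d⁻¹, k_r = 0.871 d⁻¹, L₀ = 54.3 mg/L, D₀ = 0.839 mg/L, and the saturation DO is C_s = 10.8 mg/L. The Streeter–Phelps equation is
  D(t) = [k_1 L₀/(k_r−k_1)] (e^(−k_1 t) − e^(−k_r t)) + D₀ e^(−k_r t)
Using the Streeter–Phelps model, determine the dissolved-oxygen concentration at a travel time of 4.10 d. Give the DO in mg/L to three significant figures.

DO ≈ 3.85 mg/L

k_1 L₀/(k_r−k_1) = 0.220×54.3/(0.871−0.220) = 11.95/0.6510 = 18.35 mg/L.
e^(−k_1 t) = e^(−0.220×4.100) = 0.4058; e^(−k_r t) = e^(−0.871×4.100) = 0.02812.
D = 18.35 × (0.4058 − 0.02812) + 0.839 × 0.02812 = 6.930 + 0.02360 = 6.953 mg/L.
DO = C_s − D = 10.8 − 6.953 = 3.847 mg/L.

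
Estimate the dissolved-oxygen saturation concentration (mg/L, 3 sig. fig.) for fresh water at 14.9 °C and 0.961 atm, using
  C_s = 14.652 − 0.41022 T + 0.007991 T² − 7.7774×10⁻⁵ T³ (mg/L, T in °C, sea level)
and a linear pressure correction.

At sea level: C_s = 14.652 − 0.41022×14.9 + 0.007991×14.9² − 7.7774×10⁻⁵×14.9³ = 10.06 mg/L.
Pressure correction: C_s' = 10.06 × 0.961 = 9.664 mg/L.

C_s ≈ 9.66 mg/L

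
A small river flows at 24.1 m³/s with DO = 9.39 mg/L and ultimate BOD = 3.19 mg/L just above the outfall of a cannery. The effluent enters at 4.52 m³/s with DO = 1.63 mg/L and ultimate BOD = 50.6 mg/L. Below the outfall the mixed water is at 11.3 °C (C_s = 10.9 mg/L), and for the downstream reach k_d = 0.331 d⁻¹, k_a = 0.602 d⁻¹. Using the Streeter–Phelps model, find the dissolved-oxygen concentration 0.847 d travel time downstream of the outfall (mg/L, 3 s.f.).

DO ≈ 7.24 mg/L

Mixed DO = (24.1×9.39 + 4.52×1.63)/(24.1+4.52) = 233.7/28.62 = 8.164 mg/L.
Mixed L₀ = (24.1×3.19 + 4.52×50.6)/(28.62) = 305.6/28.62 = 10.68 mg/L.
Initial deficit D₀ = C_s − DO₀ = 10.9 − 8.164 = 2.736 mg/L.
D(0.847) = [0.331×10.68/(0.602−0.331)](e^(−0.331×0.847) − e^(−0.602×0.847)) + 2.736 e^(−0.602×0.847)
= 13.04 × (0.7555 − 0.6006) + 2.736 × 0.6006 = 3.664 mg/L.
DO = 10.9 − 3.664 = 7.236 mg/L.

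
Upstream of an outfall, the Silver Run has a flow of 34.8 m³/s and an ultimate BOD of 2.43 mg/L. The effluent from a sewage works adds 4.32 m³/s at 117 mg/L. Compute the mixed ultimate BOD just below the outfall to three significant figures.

Flow-weighted mixing: C = (Q_r C_r + Q_w C_w)/(Q_r + Q_w)
= (34.8×2.43 + 4.32×117)/(34.8 + 4.32) = 590.0/39.12 = 15.08 mg/L.

15.1 mg/L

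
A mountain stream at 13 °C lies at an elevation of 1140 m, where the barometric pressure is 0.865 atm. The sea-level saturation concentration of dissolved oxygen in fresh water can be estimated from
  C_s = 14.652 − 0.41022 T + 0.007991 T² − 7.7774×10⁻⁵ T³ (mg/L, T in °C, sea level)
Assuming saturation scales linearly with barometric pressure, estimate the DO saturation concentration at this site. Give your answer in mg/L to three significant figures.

At sea level: C_s = 14.652 − 0.41022×13 + 0.007991×13² − 7.7774×10⁻⁵×13³ = 10.50 mg/L.
Pressure correction: C_s' = 10.50 × 0.865 = 9.081 mg/L.

C_s ≈ 9.08 mg/L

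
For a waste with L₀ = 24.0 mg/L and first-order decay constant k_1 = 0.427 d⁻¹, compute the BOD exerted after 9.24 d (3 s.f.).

y ≈ 23.5 mg/L

y_t = L₀(1 − e^(−k_1 t)) = 24.0 × (1 − e^(−0.427×9.24))
= 24.0 × (1 − 0.01934) = 24.0 × 0.9807 = 23.54 mg/L.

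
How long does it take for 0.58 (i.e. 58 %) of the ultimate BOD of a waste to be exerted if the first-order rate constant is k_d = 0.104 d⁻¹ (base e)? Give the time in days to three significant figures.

t ≈ 8.34 d

y/L₀ = 1 − e^(−k_d t) = 0.58 ⇒ e^(−k_d t) = 0.420
t = −ln(0.420) / 0.104 = 0.8675 / 0.104 = 8.341 d.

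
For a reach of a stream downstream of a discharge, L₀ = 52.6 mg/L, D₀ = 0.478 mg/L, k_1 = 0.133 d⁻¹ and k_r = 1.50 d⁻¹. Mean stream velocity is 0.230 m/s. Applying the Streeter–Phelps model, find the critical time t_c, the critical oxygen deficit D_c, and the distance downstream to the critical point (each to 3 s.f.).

t_c ≈ 1.70 d; D_c ≈ 3.72 mg/L; x_c ≈ 33.8 km

With k_r/k_1 = 11.28 and 1 − D₀(k_r−k_1)/(k_1 L₀) = 0.9066,
t_c = ln(11.28 × 0.9066) / (1.50 − 0.133) = ln(10.22) / 1.367 = 2.325/1.367 = 1.701 d.
D_c = (k_1/k_r) L₀ e^(−k_1 t_c) = (0.133/1.50) × 52.6 × e^(−0.133×1.701) = 0.08867 × 52.6 × 0.7976 = 3.720 mg/L.
x_c = v t_c = 0.230 m/s × 1.701 d × 86400 s/d = 33800 m ≈ 33.8 km.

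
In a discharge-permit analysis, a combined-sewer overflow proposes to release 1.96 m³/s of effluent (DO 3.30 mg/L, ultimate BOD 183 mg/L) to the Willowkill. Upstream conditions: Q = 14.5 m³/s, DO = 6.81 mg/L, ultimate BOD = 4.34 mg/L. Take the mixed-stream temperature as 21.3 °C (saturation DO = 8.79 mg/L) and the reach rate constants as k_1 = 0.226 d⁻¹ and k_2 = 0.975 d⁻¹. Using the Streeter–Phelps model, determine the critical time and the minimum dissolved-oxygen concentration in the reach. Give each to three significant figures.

t_c ≈ 1.46 d; minimum DO ≈ 4.52 mg/L

Mixed DO = (14.5×6.81 + 1.96×3.30)/(14.5+1.96) = 105.2/16.46 = 6.392 mg/L.
Mixed L₀ = (14.5×4.34 + 1.96×183)/(16.46) = 421.6/16.46 = 25.61 mg/L.
Initial deficit D₀ = C_s − DO₀ = 8.79 − 6.392 = 2.398 mg/L.
t_c = (1/0.7490) ln[(0.975/0.226)(1 − 2.398×0.7490/(0.226×25.61))] = 1.335 × ln(2.976) = 1.456 d.
D_c = (0.226/0.975) × 25.61 × e^(−0.226×1.456) = 0.2318 × 25.61 × 0.7196 = 4.273 mg/L.
Minimum DO = 8.79 − 4.273 = 4.517 mg/L.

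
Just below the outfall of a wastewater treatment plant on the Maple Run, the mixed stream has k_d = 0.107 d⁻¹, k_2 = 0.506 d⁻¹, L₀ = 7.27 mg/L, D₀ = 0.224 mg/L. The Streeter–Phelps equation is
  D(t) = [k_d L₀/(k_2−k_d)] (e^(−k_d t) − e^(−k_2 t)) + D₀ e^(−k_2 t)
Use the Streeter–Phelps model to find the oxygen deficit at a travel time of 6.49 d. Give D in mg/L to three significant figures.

D ≈ 0.909 mg/L

k_d L₀/(k_2−k_d) = 0.107×7.27/(0.506−0.107) = 0.7779/0.3990 = 1.950 mg/L.
e^(−k_d t) = e^(−0.107×6.490) = 0.4994; e^(−k_2 t) = e^(−0.506×6.490) = 0.03748.
D = 1.950 × (0.4994 − 0.03748) + 0.224 × 0.03748 = 0.9005 + 0.008396 = 0.9089 mg/L.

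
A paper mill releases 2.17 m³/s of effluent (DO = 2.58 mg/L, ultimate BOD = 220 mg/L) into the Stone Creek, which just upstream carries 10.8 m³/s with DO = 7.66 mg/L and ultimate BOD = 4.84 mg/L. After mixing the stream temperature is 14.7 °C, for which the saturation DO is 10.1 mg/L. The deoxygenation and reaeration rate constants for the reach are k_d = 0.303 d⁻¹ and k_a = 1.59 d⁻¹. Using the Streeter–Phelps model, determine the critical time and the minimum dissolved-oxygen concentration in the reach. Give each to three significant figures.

Mixed DO = (10.8×7.66 + 2.17×2.58)/(10.8+2.17) = 88.33/12.97 = 6.810 mg/L.
Mixed L₀ = (10.8×4.84 + 2.17×220)/(12.97) = 529.7/12.97 = 40.84 mg/L.
Initial deficit D₀ = C_s − DO₀ = 10.1 − 6.810 = 3.290 mg/L.
t_c = (1/1.287) ln[(1.59/0.303)(1 − 3.290×1.287/(0.303×40.84))] = 0.7770 × ln(3.452) = 0.9627 d.
D_c = (0.303/1.59) × 40.84 × e^(−0.303×0.9627) = 0.1906 × 40.84 × 0.7470 = 5.813 mg/L.
Minimum DO = 10.1 − 5.813 = 4.287 mg/L.

t_c ≈ 0.963 d; minimum DO ≈ 4.29 mg/L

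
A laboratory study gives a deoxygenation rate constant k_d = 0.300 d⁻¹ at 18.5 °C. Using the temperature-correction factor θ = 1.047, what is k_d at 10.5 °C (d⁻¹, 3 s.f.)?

k_d(T₂) = k_d(T₁) · θ^(T₂−T₁) = 0.300 × 1.047^(10.5−18.5)
= 0.300 × 1.047^-8.00 = 0.300 × 0.6925 = 0.2078 d⁻¹.

k_d ≈ 0.208 d⁻¹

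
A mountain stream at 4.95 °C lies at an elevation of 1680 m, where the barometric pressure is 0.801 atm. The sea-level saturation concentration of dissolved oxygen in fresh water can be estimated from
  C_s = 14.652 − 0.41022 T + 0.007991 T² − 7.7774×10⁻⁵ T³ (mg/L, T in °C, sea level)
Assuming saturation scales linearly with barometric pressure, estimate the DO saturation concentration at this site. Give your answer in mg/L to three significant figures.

C_s ≈ 10.3 mg/L

At sea level: C_s = 14.652 − 0.41022×4.95 + 0.007991×4.95² − 7.7774×10⁻⁵×4.95³ = 12.81 mg/L.
Pressure correction: C_s' = 12.81 × 0.801 = 10.26 mg/L.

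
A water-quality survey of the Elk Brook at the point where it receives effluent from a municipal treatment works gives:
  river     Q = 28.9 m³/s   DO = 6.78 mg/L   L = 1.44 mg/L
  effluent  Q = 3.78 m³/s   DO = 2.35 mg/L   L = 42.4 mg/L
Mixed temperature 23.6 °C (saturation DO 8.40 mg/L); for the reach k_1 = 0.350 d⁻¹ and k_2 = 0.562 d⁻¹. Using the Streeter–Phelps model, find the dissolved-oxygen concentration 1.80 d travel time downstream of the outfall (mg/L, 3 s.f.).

DO ≈ 5.90 mg/L

Mixed DO = (28.9×6.78 + 3.78×2.35)/(28.9+3.78) = 204.8/32.68 = 6.268 mg/L.
Mixed L₀ = (28.9×1.44 + 3.78×42.4)/(32.68) = 201.9/32.68 = 6.178 mg/L.
Initial deficit D₀ = C_s − DO₀ = 8.40 − 6.268 = 2.132 mg/L.
D(1.80) = [0.350×6.178/(0.562−0.350)](e^(−0.350×1.80) − e^(−0.562×1.80)) + 2.132 e^(−0.562×1.80)
= 10.20 × (0.5326 − 0.3636) + 2.132 × 0.3636 = 2.499 mg/L.
DO = 8.40 − 2.499 = 5.901 mg/L.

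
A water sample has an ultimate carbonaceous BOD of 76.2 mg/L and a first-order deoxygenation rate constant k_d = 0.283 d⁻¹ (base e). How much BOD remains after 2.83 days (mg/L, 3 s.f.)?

L ≈ 34.2 mg/L

L_t = L₀ e^(−k_d t) = 76.2 × e^(−0.283×2.83) = 76.2 × 0.4489 = 34.21 mg/L.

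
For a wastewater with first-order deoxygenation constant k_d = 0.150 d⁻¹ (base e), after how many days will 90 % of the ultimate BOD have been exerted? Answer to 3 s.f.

y/L₀ = 1 − e^(−k_d t) = 0.90 ⇒ e^(−k_d t) = 0.100
t = −ln(0.100) / 0.150 = 2.303 / 0.150 = 15.35 d.

t ≈ 15.4 d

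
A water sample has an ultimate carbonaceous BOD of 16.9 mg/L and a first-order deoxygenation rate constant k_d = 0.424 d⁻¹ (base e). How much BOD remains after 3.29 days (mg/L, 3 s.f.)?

L_t = L₀ e^(−k_d t) = 16.9 × e^(−0.424×3.29) = 16.9 × 0.2478 = 4.189 mg/L.

L ≈ 4.19 mg/L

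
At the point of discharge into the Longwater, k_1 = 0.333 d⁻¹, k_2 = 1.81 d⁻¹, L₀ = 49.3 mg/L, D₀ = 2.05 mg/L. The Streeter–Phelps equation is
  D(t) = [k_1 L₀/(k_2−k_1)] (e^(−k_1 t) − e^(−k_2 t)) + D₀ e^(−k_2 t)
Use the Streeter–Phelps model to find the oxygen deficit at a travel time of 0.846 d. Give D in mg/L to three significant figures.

D ≈ 6.43 mg/L

k_1 L₀/(k_2−k_1) = 0.333×49.3/(1.81−0.333) = 16.42/1.477 = 11.12 mg/L.
e^(−k_1 t) = e^(−0.333×0.8460) = 0.7545; e^(−k_2 t) = e^(−1.81×0.8460) = 0.2163.
D = 11.12 × (0.7545 − 0.2163) + 2.05 × 0.2163 = 5.982 + 0.4433 = 6.426 mg/L.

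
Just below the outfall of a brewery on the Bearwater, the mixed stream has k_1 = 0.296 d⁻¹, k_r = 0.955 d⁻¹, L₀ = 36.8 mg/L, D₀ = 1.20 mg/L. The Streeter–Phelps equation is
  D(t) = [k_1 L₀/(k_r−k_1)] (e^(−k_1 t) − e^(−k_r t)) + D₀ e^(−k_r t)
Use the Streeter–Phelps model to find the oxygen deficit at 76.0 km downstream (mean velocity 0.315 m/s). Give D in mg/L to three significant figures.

Travel time t = x/v = 76.0 km / (0.315 m/s) = 76000 m / 0.315 m/s = 241300 s = 2.792 d.
k_1 L₀/(k_r−k_1) = 0.296×36.8/(0.955−0.296) = 10.89/0.6590 = 16.53 mg/L.
e^(−k_1 t) = e^(−0.296×2.792) = 0.4375; e^(−k_r t) = e^(−0.955×2.792) = 0.06947.
D = 16.53 × (0.4375 − 0.06947) + 1.20 × 0.06947 = 6.084 + 0.08337 = 6.167 mg/L.

D ≈ 6.17 mg/L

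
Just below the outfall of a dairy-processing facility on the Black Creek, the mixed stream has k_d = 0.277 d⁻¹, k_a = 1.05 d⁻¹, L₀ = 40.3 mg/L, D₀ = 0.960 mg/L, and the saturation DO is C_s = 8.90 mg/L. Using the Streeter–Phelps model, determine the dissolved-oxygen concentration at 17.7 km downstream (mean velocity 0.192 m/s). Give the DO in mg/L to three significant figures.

DO ≈ 2.55 mg/L

Travel time t = x/v = 17.7 km / (0.192 m/s) = 17700 m / 0.192 m/s = 92190 s = 1.067 d.
k_d L₀/(k_a−k_d) = 0.277×40.3/(1.05−0.277) = 11.16/0.7730 = 14.44 mg/L.
e^(−k_d t) = e^(−0.277×1.067) = 0.7441; e^(−k_a t) = e^(−1.05×1.067) = 0.3262.
D = 14.44 × (0.7441 − 0.3262) + 0.960 × 0.3262 = 6.036 + 0.3131 = 6.349 mg/L.
DO = C_s − D = 8.90 − 6.349 = 2.551 mg/L.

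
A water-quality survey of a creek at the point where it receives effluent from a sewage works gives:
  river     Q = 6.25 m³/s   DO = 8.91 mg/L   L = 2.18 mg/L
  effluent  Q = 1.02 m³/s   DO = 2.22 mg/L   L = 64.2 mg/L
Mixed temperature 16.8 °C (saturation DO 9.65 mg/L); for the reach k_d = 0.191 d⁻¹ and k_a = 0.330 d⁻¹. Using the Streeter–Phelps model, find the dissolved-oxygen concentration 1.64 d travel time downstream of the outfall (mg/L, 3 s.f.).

DO ≈ 6.44 mg/L

Mixed DO = (6.25×8.91 + 1.02×2.22)/(6.25+1.02) = 57.95/7.270 = 7.971 mg/L.
Mixed L₀ = (6.25×2.18 + 1.02×64.2)/(7.270) = 79.11/7.270 = 10.88 mg/L.
Initial deficit D₀ = C_s − DO₀ = 9.65 − 7.971 = 1.679 mg/L.
D(1.64) = [0.191×10.88/(0.330−0.191)](e^(−0.191×1.64) − e^(−0.330×1.64)) + 1.679 e^(−0.330×1.64)
= 14.95 × (0.7311 − 0.5820) + 1.679 × 0.5820 = 3.205 mg/L.
DO = 9.65 − 3.205 = 6.445 mg/L.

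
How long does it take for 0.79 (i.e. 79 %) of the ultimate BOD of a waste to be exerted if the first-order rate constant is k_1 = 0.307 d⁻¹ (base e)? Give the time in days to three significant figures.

t ≈ 5.08 d

y/L₀ = 1 − e^(−k_1 t) = 0.79 ⇒ e^(−k_1 t) = 0.210
t = −ln(0.210) / 0.307 = 1.561 / 0.307 = 5.084 d.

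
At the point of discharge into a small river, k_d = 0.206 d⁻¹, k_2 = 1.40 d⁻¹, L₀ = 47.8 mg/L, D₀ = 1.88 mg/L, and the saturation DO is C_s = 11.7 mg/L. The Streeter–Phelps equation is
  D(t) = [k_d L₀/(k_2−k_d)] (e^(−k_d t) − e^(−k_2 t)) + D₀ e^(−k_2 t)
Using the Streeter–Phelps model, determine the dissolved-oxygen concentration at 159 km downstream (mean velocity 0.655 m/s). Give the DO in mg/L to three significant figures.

DO ≈ 7.20 mg/L

Travel time t = x/v = 159 km / (0.655 m/s) = 159000 m / 0.655 m/s = 242700 s = 2.810 d.
k_d L₀/(k_2−k_d) = 0.206×47.8/(1.40−0.206) = 9.847/1.194 = 8.247 mg/L.
e^(−k_d t) = e^(−0.206×2.810) = 0.5606; e^(−k_2 t) = e^(−1.40×2.810) = 0.01958.
D = 8.247 × (0.5606 − 0.01958) + 1.88 × 0.01958 = 4.462 + 0.03680 = 4.498 mg/L.
DO = C_s − D = 11.7 − 4.498 = 7.202 mg/L.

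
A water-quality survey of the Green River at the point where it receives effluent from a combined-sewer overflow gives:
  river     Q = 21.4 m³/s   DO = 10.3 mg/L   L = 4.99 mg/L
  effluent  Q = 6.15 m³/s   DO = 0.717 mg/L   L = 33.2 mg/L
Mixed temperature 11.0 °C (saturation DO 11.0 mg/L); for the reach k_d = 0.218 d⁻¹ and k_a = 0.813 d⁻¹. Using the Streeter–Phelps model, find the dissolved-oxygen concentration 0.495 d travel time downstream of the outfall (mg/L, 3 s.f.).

DO ≈ 8.15 mg/L

Mixed DO = (21.4×10.3 + 6.15×0.717)/(21.4+6.15) = 224.8/27.55 = 8.161 mg/L.
Mixed L₀ = (21.4×4.99 + 6.15×33.2)/(27.55) = 311.0/27.55 = 11.29 mg/L.
Initial deficit D₀ = C_s − DO₀ = 11.0 − 8.161 = 2.839 mg/L.
D(0.495) = [0.218×11.29/(0.813−0.218)](e^(−0.218×0.495) − e^(−0.813×0.495)) + 2.839 e^(−0.813×0.495)
= 4.136 × (0.8977 − 0.6687) + 2.839 × 0.6687 = 2.846 mg/L.
DO = 11.0 − 2.846 = 8.154 mg/L.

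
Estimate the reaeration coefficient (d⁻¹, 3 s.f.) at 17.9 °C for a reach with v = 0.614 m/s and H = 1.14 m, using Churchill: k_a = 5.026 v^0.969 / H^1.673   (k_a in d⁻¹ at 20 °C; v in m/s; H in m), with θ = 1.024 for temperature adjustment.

k_a(20) = 5.026 × 0.614^0.969 / 1.14^1.673 = 5.026 × 0.6234 / 1.245 = 2.516 d⁻¹.
k_a(17.9) = 2.516 × 1.024^(17.9−20) = 2.516 × 0.9514 = 2.394 d⁻¹.

k_a ≈ 2.39 d⁻¹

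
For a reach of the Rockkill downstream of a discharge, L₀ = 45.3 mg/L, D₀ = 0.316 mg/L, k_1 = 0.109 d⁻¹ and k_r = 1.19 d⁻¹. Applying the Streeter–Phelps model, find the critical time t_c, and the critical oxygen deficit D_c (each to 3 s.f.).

t_c ≈ 2.14 d; D_c ≈ 3.28 mg/L

With k_r/k_1 = 10.92 and 1 − D₀(k_r−k_1)/(k_1 L₀) = 0.9308,
t_c = ln(10.92 × 0.9308) / (1.19 − 0.109) = ln(10.16) / 1.081 = 2.319/1.081 = 2.145 d.
L(t_c) = L₀ e^(−k_1 t_c) = 45.3 × 0.7915 = 35.86 mg/L, and at the critical point k_r D_c = k_1 L, so D_c = (0.109/1.19) × 35.86 = 3.284 mg/L.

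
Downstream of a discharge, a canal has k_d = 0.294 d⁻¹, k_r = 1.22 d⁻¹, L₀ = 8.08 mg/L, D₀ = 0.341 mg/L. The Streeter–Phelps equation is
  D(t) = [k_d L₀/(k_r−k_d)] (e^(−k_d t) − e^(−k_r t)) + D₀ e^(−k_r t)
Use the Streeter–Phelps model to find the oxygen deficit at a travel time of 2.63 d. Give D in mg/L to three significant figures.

k_d L₀/(k_r−k_d) = 0.294×8.08/(1.22−0.294) = 2.376/0.9260 = 2.565 mg/L.
e^(−k_d t) = e^(−0.294×2.630) = 0.4615; e^(−k_r t) = e^(−1.22×2.630) = 0.04041.
D = 2.565 × (0.4615 − 0.04041) + 0.341 × 0.04041 = 1.080 + 0.01378 = 1.094 mg/L.

D ≈ 1.09 mg/L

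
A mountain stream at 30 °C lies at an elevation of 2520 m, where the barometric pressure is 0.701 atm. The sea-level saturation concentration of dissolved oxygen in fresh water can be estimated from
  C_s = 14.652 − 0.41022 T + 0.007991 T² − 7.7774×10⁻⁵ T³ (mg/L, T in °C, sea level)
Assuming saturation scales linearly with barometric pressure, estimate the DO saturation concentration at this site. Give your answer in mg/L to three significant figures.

C_s ≈ 5.21 mg/L

At sea level: C_s = 14.652 − 0.41022×30 + 0.007991×30² − 7.7774×10⁻⁵×30³ = 7.437 mg/L.
Pressure correction: C_s' = 7.437 × 0.701 = 5.214 mg/L.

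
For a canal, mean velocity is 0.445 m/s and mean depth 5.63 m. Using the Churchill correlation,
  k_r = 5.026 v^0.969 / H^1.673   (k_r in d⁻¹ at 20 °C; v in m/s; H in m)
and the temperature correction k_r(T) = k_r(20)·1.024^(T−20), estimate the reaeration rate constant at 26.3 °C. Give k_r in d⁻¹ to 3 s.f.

k_r ≈ 0.148 d⁻¹

k_r(20) = 5.026 × 0.445^0.969 / 5.63^1.673 = 5.026 × 0.4563 / 18.01 = 0.1273 d⁻¹.
k_r(26.3) = 0.1273 × 1.024^(26.3−20) = 0.1273 × 1.161 = 0.1478 d⁻¹.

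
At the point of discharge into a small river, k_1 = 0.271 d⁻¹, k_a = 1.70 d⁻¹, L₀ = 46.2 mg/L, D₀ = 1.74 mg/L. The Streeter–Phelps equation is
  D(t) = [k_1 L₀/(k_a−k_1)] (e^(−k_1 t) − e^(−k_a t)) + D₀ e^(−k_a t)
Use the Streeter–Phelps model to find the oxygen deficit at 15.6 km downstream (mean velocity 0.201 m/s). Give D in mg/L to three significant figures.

Travel time t = x/v = 15.6 km / (0.201 m/s) = 15600 m / 0.201 m/s = 77610 s = 0.8983 d.
k_1 L₀/(k_a−k_1) = 0.271×46.2/(1.70−0.271) = 12.52/1.429 = 8.762 mg/L.
e^(−k_1 t) = e^(−0.271×0.8983) = 0.7839; e^(−k_a t) = e^(−1.70×0.8983) = 0.2172.
D = 8.762 × (0.7839 − 0.2172) + 1.74 × 0.2172 = 4.966 + 0.3779 = 5.344 mg/L.

D ≈ 5.34 mg/L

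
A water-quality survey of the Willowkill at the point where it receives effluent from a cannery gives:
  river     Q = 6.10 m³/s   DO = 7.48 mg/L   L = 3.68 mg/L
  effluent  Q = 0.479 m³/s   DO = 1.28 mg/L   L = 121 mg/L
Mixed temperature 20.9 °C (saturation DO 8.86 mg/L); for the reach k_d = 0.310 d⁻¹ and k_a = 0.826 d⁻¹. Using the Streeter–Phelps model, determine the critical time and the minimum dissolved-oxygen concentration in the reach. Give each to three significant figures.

t_c ≈ 1.34 d; minimum DO ≈ 5.84 mg/L

Mixed DO = (6.10×7.48 + 0.479×1.28)/(6.10+0.479) = 46.24/6.579 = 7.029 mg/L.
Mixed L₀ = (6.10×3.68 + 0.479×121)/(6.579) = 80.41/6.579 = 12.22 mg/L.
Initial deficit D₀ = C_s − DO₀ = 8.86 − 7.029 = 1.831 mg/L.
t_c = (1/0.5160) ln[(0.826/0.310)(1 − 1.831×0.5160/(0.310×12.22))] = 1.938 × ln(2.000) = 1.343 d.
D_c = (0.310/0.826) × 12.22 × e^(−0.310×1.343) = 0.3753 × 12.22 × 0.6594 = 3.025 mg/L.
Minimum DO = 8.86 − 3.025 = 5.835 mg/L.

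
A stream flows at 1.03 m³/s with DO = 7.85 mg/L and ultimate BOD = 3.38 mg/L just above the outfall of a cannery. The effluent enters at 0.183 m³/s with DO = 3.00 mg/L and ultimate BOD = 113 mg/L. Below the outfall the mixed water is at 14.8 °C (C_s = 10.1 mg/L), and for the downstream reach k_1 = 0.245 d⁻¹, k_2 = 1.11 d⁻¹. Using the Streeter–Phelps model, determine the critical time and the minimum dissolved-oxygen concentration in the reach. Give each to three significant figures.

t_c ≈ 0.877 d; minimum DO ≈ 6.55 mg/L

Mixed DO = (1.03×7.85 + 0.183×3.00)/(1.03+0.183) = 8.634/1.213 = 7.118 mg/L.
Mixed L₀ = (1.03×3.38 + 0.183×113)/(1.213) = 24.16/1.213 = 19.92 mg/L.
Initial deficit D₀ = C_s − DO₀ = 10.1 − 7.118 = 2.982 mg/L.
t_c = (1/0.8650) ln[(1.11/0.245)(1 − 2.982×0.8650/(0.245×19.92))] = 1.156 × ln(2.136) = 0.8774 d.
D_c = (0.245/1.11) × 19.92 × e^(−0.245×0.8774) = 0.2207 × 19.92 × 0.8066 = 3.546 mg/L.
Minimum DO = 10.1 − 3.546 = 6.554 mg/L.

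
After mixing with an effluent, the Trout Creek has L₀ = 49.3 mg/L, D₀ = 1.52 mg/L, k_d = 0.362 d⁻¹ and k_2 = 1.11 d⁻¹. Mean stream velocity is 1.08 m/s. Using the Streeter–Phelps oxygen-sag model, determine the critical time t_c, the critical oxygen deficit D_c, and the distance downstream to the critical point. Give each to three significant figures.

At the critical point dD/dt = 0, so k_d L₀ e^(−k_d t) = k_2 D. Substituting D(t) from the Streeter–Phelps equation and solving for t gives
t_c = ln[(k_2/k_d)(1 − D₀(k_2−k_d)/(k_d L₀))] / (k_2−k_d).
Here k_2−k_d = 0.7480 d⁻¹ and 1 − D₀(k_2−k_d)/(k_d L₀) = 1 − 1.52×0.7480/(0.362×49.3) = 0.9363, so
t_c = ln(3.066 × 0.9363) / 0.7480 = 1.055 / 0.7480 = 1.410 d.
D_c = (k_d/k_2) L₀ e^(−k_d t_c) = (0.362/1.11) × 49.3 × e^(−0.362×1.410) = 0.3261 × 49.3 × 0.6003 = 9.651 mg/L.
x_c = v t_c = 1.08 m/s × 1.410 d × 86400 s/d = 131600 m ≈ 132 km.

t_c ≈ 1.41 d; D_c ≈ 9.65 mg/L; x_c ≈ 132 km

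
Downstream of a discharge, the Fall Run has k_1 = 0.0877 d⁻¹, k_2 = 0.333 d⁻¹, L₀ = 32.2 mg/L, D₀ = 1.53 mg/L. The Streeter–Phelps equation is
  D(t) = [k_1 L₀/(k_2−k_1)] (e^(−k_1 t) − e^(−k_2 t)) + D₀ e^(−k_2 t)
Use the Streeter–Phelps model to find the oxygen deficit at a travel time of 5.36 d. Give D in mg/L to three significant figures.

D ≈ 5.52 mg/L

k_1 L₀/(k_2−k_1) = 0.0877×32.2/(0.333−0.0877) = 2.824/0.2453 = 11.51 mg/L.
e^(−k_1 t) = e^(−0.0877×5.360) = 0.6250; e^(−k_2 t) = e^(−0.333×5.360) = 0.1678.
D = 11.51 × (0.6250 − 0.1678) + 1.53 × 0.1678 = 5.263 + 0.2568 = 5.519 mg/L.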